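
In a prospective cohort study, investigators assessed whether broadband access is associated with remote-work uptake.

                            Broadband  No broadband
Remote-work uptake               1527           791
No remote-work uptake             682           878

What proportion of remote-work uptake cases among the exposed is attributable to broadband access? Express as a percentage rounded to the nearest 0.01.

Reading the table with exposure as columns: a = 1527 (Broadband, case), b = 682 (Broadband, non-case), c = 791 (No broadband, case), d = 878.
Risk in exposed = 1527/2209 = 0.69126; risk in unexposed = 791/1669 = 0.47394.
RR = 0.69126/0.47394 = 1.45856
AR% = (RR − 1)/RR × 100 = (1.45856 − 1)/1.45856 × 100 = 31.4391%

31.44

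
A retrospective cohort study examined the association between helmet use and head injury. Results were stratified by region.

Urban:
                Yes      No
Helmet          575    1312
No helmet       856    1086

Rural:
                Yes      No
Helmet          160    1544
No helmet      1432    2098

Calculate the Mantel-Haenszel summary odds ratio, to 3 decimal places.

0.317

OR_MH = Σ(aᵢdᵢ/nᵢ) / Σ(bᵢcᵢ/nᵢ), where nᵢ is the stratum total.
Stratum 1 (Urban): n = 3829; a·d/n = 575·1086/3829 = 163.0844; b·c/n = 1312·856/3829 = 293.3069
Stratum 2 (Rural): n = 5234; a·d/n = 160·2098/5234 = 64.1345; b·c/n = 1544·1432/5234 = 422.4318
OR_MH = (163.0844 + 64.1345) / (293.3069 + 422.4318) = 227.2189 / 715.7387 = 0.31746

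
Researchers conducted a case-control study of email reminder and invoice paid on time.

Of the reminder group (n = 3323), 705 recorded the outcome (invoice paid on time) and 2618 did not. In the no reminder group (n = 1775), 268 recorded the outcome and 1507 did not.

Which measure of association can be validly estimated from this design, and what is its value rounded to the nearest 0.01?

1.51

From the description: a = 705, b = 2618, c = 268, d = 1507.
This is a case-control study: participants were sampled on outcome status, so risks in the source population cannot be estimated directly — relative risk is not valid here. The odds ratio is the appropriate measure.
OR = (a·d)/(b·c) = (705 × 1507) / (2618 × 268) = 1062435 / 701624 = 1.51425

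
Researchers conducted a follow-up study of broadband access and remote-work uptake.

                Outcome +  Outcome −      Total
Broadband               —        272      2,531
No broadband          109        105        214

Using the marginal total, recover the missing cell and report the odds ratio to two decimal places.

8.00

The missing cell is in the exposed row: 2531 − 272 = 2259.
So a = 2259, b = 272, c = 109, d = 105.
OR = (a·d)/(b·c) = (2259 × 105) / (272 × 109) = 237195 / 29648 = 8.00037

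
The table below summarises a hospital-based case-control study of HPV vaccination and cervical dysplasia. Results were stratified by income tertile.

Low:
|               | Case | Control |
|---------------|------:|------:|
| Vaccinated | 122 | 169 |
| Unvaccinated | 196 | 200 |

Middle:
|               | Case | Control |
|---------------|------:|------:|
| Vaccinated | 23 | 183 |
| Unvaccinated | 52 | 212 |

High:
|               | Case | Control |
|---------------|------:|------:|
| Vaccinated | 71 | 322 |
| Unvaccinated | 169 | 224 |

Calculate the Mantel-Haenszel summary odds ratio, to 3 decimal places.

OR_MH = Σ(aᵢdᵢ/nᵢ) / Σ(bᵢcᵢ/nᵢ), where nᵢ is the stratum total.
Stratum 1 (Low): n = 687; a·d/n = 122·200/687 = 35.5167; b·c/n = 169·196/687 = 48.2154
Stratum 2 (Middle): n = 470; a·d/n = 23·212/470 = 10.3745; b·c/n = 183·52/470 = 20.2468
Stratum 3 (High): n = 786; a·d/n = 71·224/786 = 20.2341; b·c/n = 322·169/786 = 69.2341
OR_MH = (35.5167 + 10.3745 + 20.2341) / (48.2154 + 20.2468 + 69.2341) = 66.1253 / 137.6963 = 0.48023

0.480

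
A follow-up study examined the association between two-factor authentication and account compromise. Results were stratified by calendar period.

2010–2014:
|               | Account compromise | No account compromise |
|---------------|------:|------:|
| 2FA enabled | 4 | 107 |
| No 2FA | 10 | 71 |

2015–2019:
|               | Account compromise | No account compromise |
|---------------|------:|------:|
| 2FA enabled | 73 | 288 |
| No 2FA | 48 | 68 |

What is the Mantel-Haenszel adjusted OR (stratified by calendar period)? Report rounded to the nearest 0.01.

OR_MH = Σ(aᵢdᵢ/nᵢ) / Σ(bᵢcᵢ/nᵢ), where nᵢ is the stratum total.
Stratum 1 (2010–2014): n = 192; a·d/n = 4·71/192 = 1.4792; b·c/n = 107·10/192 = 5.5729
Stratum 2 (2015–2019): n = 477; a·d/n = 73·68/477 = 10.4067; b·c/n = 288·48/477 = 28.9811
OR_MH = (1.4792 + 10.4067) / (5.5729 + 28.9811) = 11.8859 / 34.5540 = 0.34398

0.34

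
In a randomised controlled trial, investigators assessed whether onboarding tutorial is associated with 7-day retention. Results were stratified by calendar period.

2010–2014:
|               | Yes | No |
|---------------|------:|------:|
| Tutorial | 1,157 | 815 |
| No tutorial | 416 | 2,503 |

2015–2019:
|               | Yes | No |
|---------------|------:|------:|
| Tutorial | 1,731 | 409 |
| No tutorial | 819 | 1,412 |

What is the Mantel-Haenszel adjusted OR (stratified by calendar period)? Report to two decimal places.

OR_MH = Σ(aᵢdᵢ/nᵢ) / Σ(bᵢcᵢ/nᵢ), where nᵢ is the stratum total.
Stratum 1 (2010–2014): n = 4891; a·d/n = 1157·2503/4891 = 592.1020; b·c/n = 815·416/4891 = 69.3192
Stratum 2 (2015–2019): n = 4371; a·d/n = 1731·1412/4371 = 559.1791; b·c/n = 409·819/4371 = 76.6349
OR_MH = (592.1020 + 559.1791) / (69.3192 + 76.6349) = 1151.2812 / 145.9540 = 7.88797

7.89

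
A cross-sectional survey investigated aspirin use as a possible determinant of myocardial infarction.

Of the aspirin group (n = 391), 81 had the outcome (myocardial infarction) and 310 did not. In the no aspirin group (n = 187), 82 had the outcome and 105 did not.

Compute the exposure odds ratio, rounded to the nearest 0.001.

0.335

From the description: a = 81, b = 310, c = 82, d = 105.
OR = (a·d)/(b·c) = (81 × 105) / (310 × 82) = 8505 / 25420 = 0.33458
Exposure is associated with lower odds of myocardial infarction (OR = 0.33 < 1).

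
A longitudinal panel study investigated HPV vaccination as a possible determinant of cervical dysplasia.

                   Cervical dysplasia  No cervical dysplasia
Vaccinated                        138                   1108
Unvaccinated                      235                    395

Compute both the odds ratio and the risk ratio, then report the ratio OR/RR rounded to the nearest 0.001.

0.705

Cells: a = 138, b = 1108, c = 235, d = 395.
OR = (138·395)/(1108·235) = 54510/260380 = 0.20935
Risk in exposed = 138/1246 = 0.11075; risk in unexposed = 235/630 = 0.37302; RR = 0.29692
OR/RR = 0.20935 / 0.29692 = 0.70507
The outcome is not rare, so the OR lies further from 1 than the RR.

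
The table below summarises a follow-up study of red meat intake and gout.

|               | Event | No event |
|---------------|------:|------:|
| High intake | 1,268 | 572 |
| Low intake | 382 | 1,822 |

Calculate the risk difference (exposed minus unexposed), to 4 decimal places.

Cells: a = 1268, b = 572, c = 382, d = 1822.
Risk in exposed = 1268/1840 = 0.689130; risk in unexposed = 382/2204 = 0.173321.
Risk difference = 0.689130 − 0.173321 = 0.515809

0.5158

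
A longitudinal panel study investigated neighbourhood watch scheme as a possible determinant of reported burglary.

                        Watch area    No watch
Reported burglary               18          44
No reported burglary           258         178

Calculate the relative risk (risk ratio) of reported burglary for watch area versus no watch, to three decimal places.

Reading the table with exposure as columns: a = 18 (Watch area, case), b = 258 (Watch area, non-case), c = 44 (No watch, case), d = 178.
Risk in exposed = 18/276 = 0.06522; risk in unexposed = 44/222 = 0.19820.
RR = 0.06522 / 0.19820 = 0.32905
The risk is 67% lower among the exposed than among the unexposed.

0.329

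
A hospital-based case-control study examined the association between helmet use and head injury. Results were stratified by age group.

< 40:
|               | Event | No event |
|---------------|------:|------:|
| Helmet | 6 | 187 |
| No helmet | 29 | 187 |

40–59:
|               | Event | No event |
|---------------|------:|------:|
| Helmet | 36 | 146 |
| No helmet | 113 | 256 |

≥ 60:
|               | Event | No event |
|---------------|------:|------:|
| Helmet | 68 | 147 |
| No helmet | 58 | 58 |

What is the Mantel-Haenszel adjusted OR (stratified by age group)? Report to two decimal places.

OR_MH = Σ(aᵢdᵢ/nᵢ) / Σ(bᵢcᵢ/nᵢ), where nᵢ is the stratum total.
Stratum 1 (< 40): n = 409; a·d/n = 6·187/409 = 2.7433; b·c/n = 187·29/409 = 13.2592
Stratum 2 (40–59): n = 551; a·d/n = 36·256/551 = 16.7260; b·c/n = 146·113/551 = 29.9419
Stratum 3 (≥ 60): n = 331; a·d/n = 68·58/331 = 11.9154; b·c/n = 147·58/331 = 25.7583
OR_MH = (2.7433 + 16.7260 + 11.9154) / (13.2592 + 29.9419 + 25.7583) = 31.3846 / 68.9594 = 0.45512

0.46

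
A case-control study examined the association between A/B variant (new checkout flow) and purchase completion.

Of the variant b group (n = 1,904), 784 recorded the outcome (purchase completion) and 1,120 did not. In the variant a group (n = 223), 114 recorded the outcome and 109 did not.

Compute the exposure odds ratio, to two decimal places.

From the description: a = 784, b = 1120, c = 114, d = 109.
OR = (a·d)/(b·c) = (784 × 109) / (1120 × 114) = 85456 / 127680 = 0.66930
Exposure is associated with lower odds of purchase completion (OR = 0.67 < 1).

0.67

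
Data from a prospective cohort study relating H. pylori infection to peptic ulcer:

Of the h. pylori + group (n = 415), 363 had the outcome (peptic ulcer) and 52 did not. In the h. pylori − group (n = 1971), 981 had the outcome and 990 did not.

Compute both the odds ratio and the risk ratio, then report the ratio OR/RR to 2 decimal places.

From the description: a = 363, b = 52, c = 981, d = 990.
OR = (363·990)/(52·981) = 359370/51012 = 7.04481
Risk in exposed = 363/415 = 0.87470; risk in unexposed = 981/1971 = 0.49772; RR = 1.75742
OR/RR = 7.04481 / 1.75742 = 4.00861
The outcome is not rare, so the OR lies further from 1 than the RR.

4.01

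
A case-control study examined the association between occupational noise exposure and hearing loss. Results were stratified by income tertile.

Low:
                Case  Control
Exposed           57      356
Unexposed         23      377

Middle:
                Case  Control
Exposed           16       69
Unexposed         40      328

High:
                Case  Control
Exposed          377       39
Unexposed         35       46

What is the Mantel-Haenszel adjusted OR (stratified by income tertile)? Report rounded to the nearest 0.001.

3.856

OR_MH = Σ(aᵢdᵢ/nᵢ) / Σ(bᵢcᵢ/nᵢ), where nᵢ is the stratum total.
Stratum 1 (Low): n = 813; a·d/n = 57·377/813 = 26.4317; b·c/n = 356·23/813 = 10.0713
Stratum 2 (Middle): n = 453; a·d/n = 16·328/453 = 11.5850; b·c/n = 69·40/453 = 6.0927
Stratum 3 (High): n = 497; a·d/n = 377·46/497 = 34.8934; b·c/n = 39·35/497 = 2.7465
OR_MH = (26.4317 + 11.5850 + 34.8934) / (10.0713 + 6.0927 + 2.7465) = 72.9101 / 18.9105 = 3.85553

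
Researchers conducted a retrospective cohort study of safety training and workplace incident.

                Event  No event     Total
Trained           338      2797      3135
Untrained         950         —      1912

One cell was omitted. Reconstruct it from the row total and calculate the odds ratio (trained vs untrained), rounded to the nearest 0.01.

The missing cell is in the unexposed row: 1912 − 950 = 962.
So a = 338, b = 2797, c = 950, d = 962.
OR = (a·d)/(b·c) = (338 × 962) / (2797 × 950) = 325156 / 2657150 = 0.12237

0.12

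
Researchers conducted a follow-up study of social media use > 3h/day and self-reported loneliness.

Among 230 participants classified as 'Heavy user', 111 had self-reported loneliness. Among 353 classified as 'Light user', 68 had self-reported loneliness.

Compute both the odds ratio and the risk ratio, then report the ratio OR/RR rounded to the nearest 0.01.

1.56

From the description: a = 111, b = 119, c = 68, d = 285.
OR = (111·285)/(119·68) = 31635/8092 = 3.90942
Risk in exposed = 111/230 = 0.48261; risk in unexposed = 68/353 = 0.19263; RR = 2.50531
OR/RR = 3.90942 / 2.50531 = 1.56045
The outcome is not rare, so the OR lies further from 1 than the RR.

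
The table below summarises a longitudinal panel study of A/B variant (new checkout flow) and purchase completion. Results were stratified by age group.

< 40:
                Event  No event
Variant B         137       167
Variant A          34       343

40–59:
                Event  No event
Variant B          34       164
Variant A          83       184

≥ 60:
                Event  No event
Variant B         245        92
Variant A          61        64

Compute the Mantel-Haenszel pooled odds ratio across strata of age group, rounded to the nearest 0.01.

OR_MH = Σ(aᵢdᵢ/nᵢ) / Σ(bᵢcᵢ/nᵢ), where nᵢ is the stratum total.
Stratum 1 (< 40): n = 681; a·d/n = 137·343/681 = 69.0029; b·c/n = 167·34/681 = 8.3377
Stratum 2 (40–59): n = 465; a·d/n = 34·184/465 = 13.4538; b·c/n = 164·83/465 = 29.2731
Stratum 3 (≥ 60): n = 462; a·d/n = 245·64/462 = 33.9394; b·c/n = 92·61/462 = 12.1472
OR_MH = (69.0029 + 13.4538 + 33.9394) / (8.3377 + 29.2731 + 12.1472) = 116.3961 / 49.7580 = 2.33924

2.34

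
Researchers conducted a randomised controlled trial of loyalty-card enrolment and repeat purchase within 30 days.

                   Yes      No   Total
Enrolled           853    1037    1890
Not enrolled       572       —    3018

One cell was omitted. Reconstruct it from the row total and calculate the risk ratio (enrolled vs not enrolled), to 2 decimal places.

The missing cell is in the unexposed row: 3018 − 572 = 2446.
So a = 853, b = 1037, c = 572, d = 2446.
RR = [a/(a+b)] / [c/(c+d)] = (853/1890) / (572/3018) = 0.45132/0.18953 = 2.38128

2.38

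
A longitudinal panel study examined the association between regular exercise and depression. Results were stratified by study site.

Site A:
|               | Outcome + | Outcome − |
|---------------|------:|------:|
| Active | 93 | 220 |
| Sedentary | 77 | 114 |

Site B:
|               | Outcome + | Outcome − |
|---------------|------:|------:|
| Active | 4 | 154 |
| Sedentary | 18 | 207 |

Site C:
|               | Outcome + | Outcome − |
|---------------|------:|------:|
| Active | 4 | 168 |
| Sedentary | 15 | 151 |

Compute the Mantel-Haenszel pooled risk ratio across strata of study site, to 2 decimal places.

RR_MH = Σ(aᵢ·n₀ᵢ/nᵢ) / Σ(cᵢ·n₁ᵢ/nᵢ), with n₁ᵢ = aᵢ+bᵢ (exposed), n₀ᵢ = cᵢ+dᵢ (unexposed), nᵢ = n₁ᵢ+n₀ᵢ.
Stratum 1 (Site A): n₁ = 313, n₀ = 191, n = 504; a·n₀/n = 93·191/504 = 35.2440; c·n₁/n = 77·313/504 = 47.8194
Stratum 2 (Site B): n₁ = 158, n₀ = 225, n = 383; a·n₀/n = 4·225/383 = 2.3499; c·n₁/n = 18·158/383 = 7.4256
Stratum 3 (Site C): n₁ = 172, n₀ = 166, n = 338; a·n₀/n = 4·166/338 = 1.9645; c·n₁/n = 15·172/338 = 7.6331
RR_MH = (35.2440 + 2.3499 + 1.9645) / (47.8194 + 7.4256 + 7.6331) = 39.5584 / 62.8782 = 0.62913

0.63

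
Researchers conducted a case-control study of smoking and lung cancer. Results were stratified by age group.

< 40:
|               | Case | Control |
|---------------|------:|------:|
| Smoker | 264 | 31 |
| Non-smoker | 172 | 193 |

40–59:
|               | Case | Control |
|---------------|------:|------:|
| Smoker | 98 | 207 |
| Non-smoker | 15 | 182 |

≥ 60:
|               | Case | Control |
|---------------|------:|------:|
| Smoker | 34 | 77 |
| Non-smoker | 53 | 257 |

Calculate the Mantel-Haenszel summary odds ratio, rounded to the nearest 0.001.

5.572

OR_MH = Σ(aᵢdᵢ/nᵢ) / Σ(bᵢcᵢ/nᵢ), where nᵢ is the stratum total.
Stratum 1 (< 40): n = 660; a·d/n = 264·193/660 = 77.2000; b·c/n = 31·172/660 = 8.0788
Stratum 2 (40–59): n = 502; a·d/n = 98·182/502 = 35.5299; b·c/n = 207·15/502 = 6.1853
Stratum 3 (≥ 60): n = 421; a·d/n = 34·257/421 = 20.7553; b·c/n = 77·53/421 = 9.6936
OR_MH = (77.2000 + 35.5299 + 20.7553) / (8.0788 + 6.1853 + 9.6936) = 133.4852 / 23.9576 = 5.57172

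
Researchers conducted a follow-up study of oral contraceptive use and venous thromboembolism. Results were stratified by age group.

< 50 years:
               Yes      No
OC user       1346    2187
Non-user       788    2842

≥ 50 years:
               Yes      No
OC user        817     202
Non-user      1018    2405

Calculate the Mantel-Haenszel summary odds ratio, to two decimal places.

3.40

OR_MH = Σ(aᵢdᵢ/nᵢ) / Σ(bᵢcᵢ/nᵢ), where nᵢ is the stratum total.
Stratum 1 (< 50 years): n = 7163; a·d/n = 1346·2842/7163 = 534.0405; b·c/n = 2187·788/7163 = 240.5914
Stratum 2 (≥ 50 years): n = 4442; a·d/n = 817·2405/4442 = 442.3424; b·c/n = 202·1018/4442 = 46.2936
OR_MH = (534.0405 + 442.3424) / (240.5914 + 46.2936) = 976.3829 / 286.8849 = 3.40340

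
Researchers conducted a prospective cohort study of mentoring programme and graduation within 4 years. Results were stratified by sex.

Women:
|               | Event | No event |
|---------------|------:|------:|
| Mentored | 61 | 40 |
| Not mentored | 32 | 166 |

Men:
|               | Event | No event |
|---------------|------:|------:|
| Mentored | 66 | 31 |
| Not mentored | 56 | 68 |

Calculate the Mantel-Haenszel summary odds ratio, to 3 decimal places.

OR_MH = Σ(aᵢdᵢ/nᵢ) / Σ(bᵢcᵢ/nᵢ), where nᵢ is the stratum total.
Stratum 1 (Women): n = 299; a·d/n = 61·166/299 = 33.8662; b·c/n = 40·32/299 = 4.2809
Stratum 2 (Men): n = 221; a·d/n = 66·68/221 = 20.3077; b·c/n = 31·56/221 = 7.8552
OR_MH = (33.8662 + 20.3077) / (4.2809 + 7.8552) = 54.1739 / 12.1361 = 4.46385

4.464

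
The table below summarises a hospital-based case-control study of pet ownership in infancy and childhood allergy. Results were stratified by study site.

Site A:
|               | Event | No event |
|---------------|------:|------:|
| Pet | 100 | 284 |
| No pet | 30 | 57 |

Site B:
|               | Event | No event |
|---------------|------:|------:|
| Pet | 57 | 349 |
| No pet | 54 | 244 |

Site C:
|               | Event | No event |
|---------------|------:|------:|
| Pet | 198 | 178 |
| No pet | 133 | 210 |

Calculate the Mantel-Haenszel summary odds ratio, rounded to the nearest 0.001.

1.153

OR_MH = Σ(aᵢdᵢ/nᵢ) / Σ(bᵢcᵢ/nᵢ), where nᵢ is the stratum total.
Stratum 1 (Site A): n = 471; a·d/n = 100·57/471 = 12.1019; b·c/n = 284·30/471 = 18.0892
Stratum 2 (Site B): n = 704; a·d/n = 57·244/704 = 19.7557; b·c/n = 349·54/704 = 26.7699
Stratum 3 (Site C): n = 719; a·d/n = 198·210/719 = 57.8303; b·c/n = 178·133/719 = 32.9263
OR_MH = (12.1019 + 19.7557 + 57.8303) / (18.0892 + 26.7699 + 32.9263) = 89.6879 / 77.7853 = 1.15302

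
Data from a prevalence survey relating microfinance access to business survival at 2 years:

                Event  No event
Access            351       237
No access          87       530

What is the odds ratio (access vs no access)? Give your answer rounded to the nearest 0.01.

9.02

Cells: a = 351, b = 237, c = 87, d = 530.
OR = (a·d)/(b·c) = (351 × 530) / (237 × 87) = 186030 / 20619 = 9.02226
The odds of business survival at 2 years are about 9.02 times as high in the access group.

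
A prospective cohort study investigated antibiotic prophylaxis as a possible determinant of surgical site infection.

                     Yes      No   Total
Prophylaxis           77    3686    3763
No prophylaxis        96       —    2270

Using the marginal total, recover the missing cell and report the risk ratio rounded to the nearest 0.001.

The missing cell is in the unexposed row: 2270 − 96 = 2174.
So a = 77, b = 3686, c = 96, d = 2174.
RR = [a/(a+b)] / [c/(c+d)] = (77/3763) / (96/2270) = 0.02046/0.04229 = 0.48385

0.484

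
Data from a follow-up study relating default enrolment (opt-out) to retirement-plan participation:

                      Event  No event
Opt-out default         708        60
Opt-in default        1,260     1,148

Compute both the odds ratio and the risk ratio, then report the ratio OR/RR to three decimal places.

Cells: a = 708, b = 60, c = 1260, d = 1148.
OR = (708·1148)/(60·1260) = 812784/75600 = 10.75111
Risk in exposed = 708/768 = 0.92188; risk in unexposed = 1260/2408 = 0.52326; RR = 1.76181
OR/RR = 10.75111 / 1.76181 = 6.10233
The outcome is not rare, so the OR lies further from 1 than the RR.

6.102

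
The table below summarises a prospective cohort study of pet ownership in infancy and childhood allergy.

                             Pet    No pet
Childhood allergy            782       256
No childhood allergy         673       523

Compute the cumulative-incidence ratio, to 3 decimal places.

Reading the table with exposure as columns: a = 782 (Pet, case), b = 673 (Pet, non-case), c = 256 (No pet, case), d = 523.
Risk in exposed = 782/1455 = 0.53746; risk in unexposed = 256/779 = 0.32863.
RR = 0.53746 / 0.32863 = 1.63546
The risk among the exposed is 1.64 times that among the unexposed.

1.635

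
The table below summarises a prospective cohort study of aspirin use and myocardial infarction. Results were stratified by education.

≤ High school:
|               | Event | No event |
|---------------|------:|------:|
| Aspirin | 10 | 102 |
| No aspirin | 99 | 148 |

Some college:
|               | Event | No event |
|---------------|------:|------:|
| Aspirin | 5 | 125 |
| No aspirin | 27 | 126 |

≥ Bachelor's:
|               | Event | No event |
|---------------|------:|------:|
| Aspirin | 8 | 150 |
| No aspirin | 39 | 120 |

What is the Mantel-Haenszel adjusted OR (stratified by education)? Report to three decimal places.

0.160

OR_MH = Σ(aᵢdᵢ/nᵢ) / Σ(bᵢcᵢ/nᵢ), where nᵢ is the stratum total.
Stratum 1 (≤ High school): n = 359; a·d/n = 10·148/359 = 4.1226; b·c/n = 102·99/359 = 28.1281
Stratum 2 (Some college): n = 283; a·d/n = 5·126/283 = 2.2261; b·c/n = 125·27/283 = 11.9258
Stratum 3 (≥ Bachelor's): n = 317; a·d/n = 8·120/317 = 3.0284; b·c/n = 150·39/317 = 18.4543
OR_MH = (4.1226 + 2.2261 + 3.0284) / (28.1281 + 11.9258 + 18.4543) = 9.3771 / 58.5082 = 0.16027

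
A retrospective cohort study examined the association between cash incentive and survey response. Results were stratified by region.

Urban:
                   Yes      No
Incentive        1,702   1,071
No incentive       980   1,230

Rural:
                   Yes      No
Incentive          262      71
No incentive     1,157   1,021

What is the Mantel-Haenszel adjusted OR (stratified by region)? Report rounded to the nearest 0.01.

2.16

OR_MH = Σ(aᵢdᵢ/nᵢ) / Σ(bᵢcᵢ/nᵢ), where nᵢ is the stratum total.
Stratum 1 (Urban): n = 4983; a·d/n = 1702·1230/4983 = 420.1204; b·c/n = 1071·980/4983 = 210.6321
Stratum 2 (Rural): n = 2511; a·d/n = 262·1021/2511 = 106.5321; b·c/n = 71·1157/2511 = 32.7149
OR_MH = (420.1204 + 106.5321) / (210.6321 + 32.7149) = 526.6525 / 243.3470 = 2.16420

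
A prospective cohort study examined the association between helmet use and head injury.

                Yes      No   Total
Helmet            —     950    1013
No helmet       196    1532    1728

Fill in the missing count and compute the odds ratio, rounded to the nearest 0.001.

The missing cell is in the exposed row: 1013 − 950 = 63.
So a = 63, b = 950, c = 196, d = 1532.
OR = (a·d)/(b·c) = (63 × 1532) / (950 × 196) = 96516 / 186200 = 0.51835

0.518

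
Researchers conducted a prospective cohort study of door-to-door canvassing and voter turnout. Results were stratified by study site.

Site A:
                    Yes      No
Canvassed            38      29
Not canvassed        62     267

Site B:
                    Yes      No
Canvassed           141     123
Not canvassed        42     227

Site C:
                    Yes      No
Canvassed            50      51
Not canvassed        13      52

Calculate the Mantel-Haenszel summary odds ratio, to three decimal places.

5.560

OR_MH = Σ(aᵢdᵢ/nᵢ) / Σ(bᵢcᵢ/nᵢ), where nᵢ is the stratum total.
Stratum 1 (Site A): n = 396; a·d/n = 38·267/396 = 25.6212; b·c/n = 29·62/396 = 4.5404
Stratum 2 (Site B): n = 533; a·d/n = 141·227/533 = 60.0507; b·c/n = 123·42/533 = 9.6923
Stratum 3 (Site C): n = 166; a·d/n = 50·52/166 = 15.6627; b·c/n = 51·13/166 = 3.9940
OR_MH = (25.6212 + 60.0507 + 15.6627) / (4.5404 + 9.6923 + 3.9940) = 101.3345 / 18.2267 = 5.55968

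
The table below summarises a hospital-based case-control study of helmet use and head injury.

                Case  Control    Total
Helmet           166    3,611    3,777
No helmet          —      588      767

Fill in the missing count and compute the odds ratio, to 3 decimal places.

The missing cell is in the unexposed row: 767 − 588 = 179.
So a = 166, b = 3611, c = 179, d = 588.
OR = (a·d)/(b·c) = (166 × 588) / (3611 × 179) = 97608 / 646369 = 0.15101

0.151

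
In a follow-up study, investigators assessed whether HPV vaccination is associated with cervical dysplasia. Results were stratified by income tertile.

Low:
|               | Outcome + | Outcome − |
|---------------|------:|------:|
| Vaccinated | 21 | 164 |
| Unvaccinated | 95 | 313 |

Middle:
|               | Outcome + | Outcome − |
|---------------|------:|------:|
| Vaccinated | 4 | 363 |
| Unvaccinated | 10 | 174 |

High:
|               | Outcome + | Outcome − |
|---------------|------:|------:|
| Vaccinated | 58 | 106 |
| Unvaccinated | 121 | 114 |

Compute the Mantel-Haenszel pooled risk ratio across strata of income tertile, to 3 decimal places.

0.581

RR_MH = Σ(aᵢ·n₀ᵢ/nᵢ) / Σ(cᵢ·n₁ᵢ/nᵢ), with n₁ᵢ = aᵢ+bᵢ (exposed), n₀ᵢ = cᵢ+dᵢ (unexposed), nᵢ = n₁ᵢ+n₀ᵢ.
Stratum 1 (Low): n₁ = 185, n₀ = 408, n = 593; a·n₀/n = 21·408/593 = 14.4486; c·n₁/n = 95·185/593 = 29.6374
Stratum 2 (Middle): n₁ = 367, n₀ = 184, n = 551; a·n₀/n = 4·184/551 = 1.3358; c·n₁/n = 10·367/551 = 6.6606
Stratum 3 (High): n₁ = 164, n₀ = 235, n = 399; a·n₀/n = 58·235/399 = 34.1604; c·n₁/n = 121·164/399 = 49.7343
RR_MH = (14.4486 + 1.3358 + 34.1604) / (29.6374 + 6.6606 + 49.7343) = 49.9447 / 86.0324 = 0.58053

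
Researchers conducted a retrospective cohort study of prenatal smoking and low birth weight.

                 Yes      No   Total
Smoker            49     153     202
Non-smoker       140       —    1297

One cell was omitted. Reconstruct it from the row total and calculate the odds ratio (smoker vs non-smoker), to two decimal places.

The missing cell is in the unexposed row: 1297 − 140 = 1157.
So a = 49, b = 153, c = 140, d = 1157.
OR = (a·d)/(b·c) = (49 × 1157) / (153 × 140) = 56693 / 21420 = 2.64673

2.65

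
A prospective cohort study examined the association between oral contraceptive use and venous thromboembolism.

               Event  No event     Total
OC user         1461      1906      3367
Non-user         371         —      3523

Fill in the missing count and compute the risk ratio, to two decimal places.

4.12

The missing cell is in the unexposed row: 3523 − 371 = 3152.
So a = 1461, b = 1906, c = 371, d = 3152.
RR = [a/(a+b)] / [c/(c+d)] = (1461/3367) / (371/3523) = 0.43392/0.10531 = 4.12046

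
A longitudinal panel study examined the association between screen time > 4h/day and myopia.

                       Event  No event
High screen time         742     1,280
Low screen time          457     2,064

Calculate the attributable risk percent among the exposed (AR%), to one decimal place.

50.6

Cells: a = 742, b = 1280, c = 457, d = 2064.
Risk in exposed = 742/2022 = 0.36696; risk in unexposed = 457/2521 = 0.18128.
RR = 0.36696/0.18128 = 2.02432
AR% = (RR − 1)/RR × 100 = (2.02432 − 1)/2.02432 × 100 = 50.6007%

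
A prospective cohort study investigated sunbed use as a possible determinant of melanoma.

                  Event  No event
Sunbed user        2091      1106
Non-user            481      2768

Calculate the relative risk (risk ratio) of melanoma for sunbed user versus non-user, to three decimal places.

Cells: a = 2091, b = 1106, c = 481, d = 2768.
Risk in exposed = 2091/3197 = 0.65405; risk in unexposed = 481/3249 = 0.14805.
RR = 0.65405 / 0.14805 = 4.41790
The risk among the exposed is 4.42 times that among the unexposed.

4.418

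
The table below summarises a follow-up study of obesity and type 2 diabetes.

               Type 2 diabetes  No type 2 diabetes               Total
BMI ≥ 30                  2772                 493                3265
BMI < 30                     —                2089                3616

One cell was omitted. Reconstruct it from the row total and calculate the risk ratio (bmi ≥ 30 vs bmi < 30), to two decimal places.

2.01

The missing cell is in the unexposed row: 3616 − 2089 = 1527.
So a = 2772, b = 493, c = 1527, d = 2089.
RR = [a/(a+b)] / [c/(c+d)] = (2772/3265) / (1527/3616) = 0.84900/0.42229 = 2.01048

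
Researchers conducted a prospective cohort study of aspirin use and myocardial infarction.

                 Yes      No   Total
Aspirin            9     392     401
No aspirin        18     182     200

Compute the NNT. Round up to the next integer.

15

Risk in treated group = 9/401 = 0.02244; risk in control = 18/200 = 0.09000.
Absolute risk reduction = 0.09000 − 0.02244 = 0.06756
NNT = 1 / ARR = 1 / 0.06756 = 14.803 → round up → 15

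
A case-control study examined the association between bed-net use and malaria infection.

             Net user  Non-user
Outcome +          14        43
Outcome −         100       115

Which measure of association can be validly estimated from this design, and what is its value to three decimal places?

Reading the table with exposure as columns: a = 14 (Net user, case), b = 100 (Net user, non-case), c = 43 (Non-user, case), d = 115.
This is a case-control study: participants were sampled on outcome status, so risks in the source population cannot be estimated directly — relative risk is not valid here. The odds ratio is the appropriate measure.
OR = (a·d)/(b·c) = (14 × 115) / (100 × 43) = 1610 / 4300 = 0.37442

0.374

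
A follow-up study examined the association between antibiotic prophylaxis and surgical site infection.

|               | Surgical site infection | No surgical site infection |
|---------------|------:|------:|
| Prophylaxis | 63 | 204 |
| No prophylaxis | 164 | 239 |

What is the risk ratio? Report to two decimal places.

0.58

Cells: a = 63, b = 204, c = 164, d = 239.
Risk in exposed = 63/267 = 0.23596; risk in unexposed = 164/403 = 0.40695.
RR = 0.23596 / 0.40695 = 0.57982
The risk is 42% lower among the exposed than among the unexposed.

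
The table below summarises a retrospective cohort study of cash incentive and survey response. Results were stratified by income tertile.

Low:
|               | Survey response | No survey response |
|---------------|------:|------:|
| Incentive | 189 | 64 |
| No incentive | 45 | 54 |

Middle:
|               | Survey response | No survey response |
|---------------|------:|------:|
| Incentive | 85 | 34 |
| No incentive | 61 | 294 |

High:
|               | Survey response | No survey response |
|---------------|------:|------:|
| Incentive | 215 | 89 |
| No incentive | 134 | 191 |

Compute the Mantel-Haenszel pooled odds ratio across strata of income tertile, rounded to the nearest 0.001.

OR_MH = Σ(aᵢdᵢ/nᵢ) / Σ(bᵢcᵢ/nᵢ), where nᵢ is the stratum total.
Stratum 1 (Low): n = 352; a·d/n = 189·54/352 = 28.9943; b·c/n = 64·45/352 = 8.1818
Stratum 2 (Middle): n = 474; a·d/n = 85·294/474 = 52.7215; b·c/n = 34·61/474 = 4.3755
Stratum 3 (High): n = 629; a·d/n = 215·191/629 = 65.2862; b·c/n = 89·134/629 = 18.9603
OR_MH = (28.9943 + 52.7215 + 65.2862) / (8.1818 + 4.3755 + 18.9603) = 147.0020 / 31.5176 = 4.66412

4.664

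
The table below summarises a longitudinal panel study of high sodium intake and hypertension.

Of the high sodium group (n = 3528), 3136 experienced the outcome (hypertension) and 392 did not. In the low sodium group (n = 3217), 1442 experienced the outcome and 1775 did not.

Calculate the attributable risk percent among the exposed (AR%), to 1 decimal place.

From the description: a = 3136, b = 392, c = 1442, d = 1775.
Risk in exposed = 3136/3528 = 0.88889; risk in unexposed = 1442/3217 = 0.44824.
RR = 0.88889/0.44824 = 1.98305
AR% = (RR − 1)/RR × 100 = (1.98305 − 1)/1.98305 × 100 = 49.5726%

49.6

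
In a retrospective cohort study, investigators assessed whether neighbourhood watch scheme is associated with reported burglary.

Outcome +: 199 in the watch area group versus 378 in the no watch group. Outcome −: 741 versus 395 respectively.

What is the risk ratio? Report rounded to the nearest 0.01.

From the description: a = 199, b = 741, c = 378, d = 395.
Risk in exposed = 199/940 = 0.21170; risk in unexposed = 378/773 = 0.48900.
RR = 0.21170 / 0.48900 = 0.43293
The risk is 57% lower among the exposed than among the unexposed.

0.43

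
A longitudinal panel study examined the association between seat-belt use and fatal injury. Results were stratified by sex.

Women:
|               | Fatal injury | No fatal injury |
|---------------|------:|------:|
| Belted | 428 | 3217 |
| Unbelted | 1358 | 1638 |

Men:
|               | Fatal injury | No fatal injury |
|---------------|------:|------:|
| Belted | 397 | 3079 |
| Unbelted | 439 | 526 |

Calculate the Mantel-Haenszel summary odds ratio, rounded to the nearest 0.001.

OR_MH = Σ(aᵢdᵢ/nᵢ) / Σ(bᵢcᵢ/nᵢ), where nᵢ is the stratum total.
Stratum 1 (Women): n = 6641; a·d/n = 428·1638/6641 = 105.5660; b·c/n = 3217·1358/6641 = 657.8356
Stratum 2 (Men): n = 4441; a·d/n = 397·526/4441 = 47.0214; b·c/n = 3079·439/4441 = 304.3641
OR_MH = (105.5660 + 47.0214) / (657.8356 + 304.3641) = 152.5874 / 962.1997 = 0.15858

0.159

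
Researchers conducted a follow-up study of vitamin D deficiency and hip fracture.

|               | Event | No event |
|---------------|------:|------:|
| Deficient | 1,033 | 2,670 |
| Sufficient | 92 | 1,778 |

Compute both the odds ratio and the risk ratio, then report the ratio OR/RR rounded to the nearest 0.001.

1.319

Cells: a = 1033, b = 2670, c = 92, d = 1778.
OR = (1033·1778)/(2670·92) = 1836674/245640 = 7.47710
Risk in exposed = 1033/3703 = 0.27896; risk in unexposed = 92/1870 = 0.04920; RR = 5.67023
OR/RR = 7.47710 / 5.67023 = 1.31866
The outcome is not rare, so the OR lies further from 1 than the RR.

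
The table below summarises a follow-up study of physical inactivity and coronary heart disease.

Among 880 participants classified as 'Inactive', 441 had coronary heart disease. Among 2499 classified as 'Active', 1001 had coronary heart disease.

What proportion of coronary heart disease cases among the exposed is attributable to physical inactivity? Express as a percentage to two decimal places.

From the description: a = 441, b = 439, c = 1001, d = 1498.
Risk in exposed = 441/880 = 0.50114; risk in unexposed = 1001/2499 = 0.40056.
RR = 0.50114/0.40056 = 1.25109
AR% = (RR − 1)/RR × 100 = (1.25109 − 1)/1.25109 × 100 = 20.0696%

20.07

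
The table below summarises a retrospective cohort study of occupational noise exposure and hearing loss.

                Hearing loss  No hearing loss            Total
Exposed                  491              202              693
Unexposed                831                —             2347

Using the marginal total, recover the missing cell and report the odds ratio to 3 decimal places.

4.434

The missing cell is in the unexposed row: 2347 − 831 = 1516.
So a = 491, b = 202, c = 831, d = 1516.
OR = (a·d)/(b·c) = (491 × 1516) / (202 × 831) = 744356 / 167862 = 4.43433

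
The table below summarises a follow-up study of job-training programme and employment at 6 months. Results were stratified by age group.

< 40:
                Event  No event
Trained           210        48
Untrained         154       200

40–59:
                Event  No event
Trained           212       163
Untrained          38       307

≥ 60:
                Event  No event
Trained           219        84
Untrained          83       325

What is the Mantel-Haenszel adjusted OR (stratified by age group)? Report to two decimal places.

8.50

OR_MH = Σ(aᵢdᵢ/nᵢ) / Σ(bᵢcᵢ/nᵢ), where nᵢ is the stratum total.
Stratum 1 (< 40): n = 612; a·d/n = 210·200/612 = 68.6275; b·c/n = 48·154/612 = 12.0784
Stratum 2 (40–59): n = 720; a·d/n = 212·307/720 = 90.3944; b·c/n = 163·38/720 = 8.6028
Stratum 3 (≥ 60): n = 711; a·d/n = 219·325/711 = 100.1055; b·c/n = 84·83/711 = 9.8059
OR_MH = (68.6275 + 90.3944 + 100.1055) / (12.0784 + 8.6028 + 9.8059) = 259.1274 / 30.4871 = 8.49957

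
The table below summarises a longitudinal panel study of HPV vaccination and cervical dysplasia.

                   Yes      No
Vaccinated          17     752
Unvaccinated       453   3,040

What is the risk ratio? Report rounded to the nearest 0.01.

Cells: a = 17, b = 752, c = 453, d = 3040.
Risk in exposed = 17/769 = 0.02211; risk in unexposed = 453/3493 = 0.12969.
RR = 0.02211 / 0.12969 = 0.17046
The risk is 83% lower among the exposed than among the unexposed.

0.17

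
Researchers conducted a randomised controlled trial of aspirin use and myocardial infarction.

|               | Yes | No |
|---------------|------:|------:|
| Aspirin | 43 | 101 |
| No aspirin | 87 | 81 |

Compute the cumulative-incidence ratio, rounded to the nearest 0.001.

0.577

Cells: a = 43, b = 101, c = 87, d = 81.
Risk in exposed = 43/144 = 0.29861; risk in unexposed = 87/168 = 0.51786.
RR = 0.29861 / 0.51786 = 0.57663
The risk is 42% lower among the exposed than among the unexposed.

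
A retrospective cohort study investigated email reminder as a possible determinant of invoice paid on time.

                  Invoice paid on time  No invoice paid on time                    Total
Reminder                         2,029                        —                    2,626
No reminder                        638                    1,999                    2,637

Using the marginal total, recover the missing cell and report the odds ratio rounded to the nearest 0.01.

10.65

The missing cell is in the exposed row: 2626 − 2029 = 597.
So a = 2029, b = 597, c = 638, d = 1999.
OR = (a·d)/(b·c) = (2029 × 1999) / (597 × 638) = 4055971 / 380886 = 10.64878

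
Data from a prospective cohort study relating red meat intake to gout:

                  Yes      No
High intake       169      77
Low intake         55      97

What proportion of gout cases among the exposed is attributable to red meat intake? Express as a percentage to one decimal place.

Cells: a = 169, b = 77, c = 55, d = 97.
Risk in exposed = 169/246 = 0.68699; risk in unexposed = 55/152 = 0.36184.
RR = 0.68699/0.36184 = 1.89860
AR% = (RR − 1)/RR × 100 = (1.89860 − 1)/1.89860 × 100 = 47.3295%

47.3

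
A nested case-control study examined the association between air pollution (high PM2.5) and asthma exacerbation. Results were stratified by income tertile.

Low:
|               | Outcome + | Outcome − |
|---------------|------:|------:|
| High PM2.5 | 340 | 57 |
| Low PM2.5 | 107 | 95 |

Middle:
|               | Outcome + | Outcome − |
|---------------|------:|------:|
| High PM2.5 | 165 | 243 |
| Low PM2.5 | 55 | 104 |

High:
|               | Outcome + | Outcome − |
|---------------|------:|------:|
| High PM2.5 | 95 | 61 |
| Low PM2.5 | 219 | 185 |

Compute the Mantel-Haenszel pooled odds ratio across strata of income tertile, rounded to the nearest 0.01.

OR_MH = Σ(aᵢdᵢ/nᵢ) / Σ(bᵢcᵢ/nᵢ), where nᵢ is the stratum total.
Stratum 1 (Low): n = 599; a·d/n = 340·95/599 = 53.9232; b·c/n = 57·107/599 = 10.1820
Stratum 2 (Middle): n = 567; a·d/n = 165·104/567 = 30.2646; b·c/n = 243·55/567 = 23.5714
Stratum 3 (High): n = 560; a·d/n = 95·185/560 = 31.3839; b·c/n = 61·219/560 = 23.8554
OR_MH = (53.9232 + 30.2646 + 31.3839) / (10.1820 + 23.5714 + 23.8554) = 115.5717 / 57.6088 = 2.00615

2.01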